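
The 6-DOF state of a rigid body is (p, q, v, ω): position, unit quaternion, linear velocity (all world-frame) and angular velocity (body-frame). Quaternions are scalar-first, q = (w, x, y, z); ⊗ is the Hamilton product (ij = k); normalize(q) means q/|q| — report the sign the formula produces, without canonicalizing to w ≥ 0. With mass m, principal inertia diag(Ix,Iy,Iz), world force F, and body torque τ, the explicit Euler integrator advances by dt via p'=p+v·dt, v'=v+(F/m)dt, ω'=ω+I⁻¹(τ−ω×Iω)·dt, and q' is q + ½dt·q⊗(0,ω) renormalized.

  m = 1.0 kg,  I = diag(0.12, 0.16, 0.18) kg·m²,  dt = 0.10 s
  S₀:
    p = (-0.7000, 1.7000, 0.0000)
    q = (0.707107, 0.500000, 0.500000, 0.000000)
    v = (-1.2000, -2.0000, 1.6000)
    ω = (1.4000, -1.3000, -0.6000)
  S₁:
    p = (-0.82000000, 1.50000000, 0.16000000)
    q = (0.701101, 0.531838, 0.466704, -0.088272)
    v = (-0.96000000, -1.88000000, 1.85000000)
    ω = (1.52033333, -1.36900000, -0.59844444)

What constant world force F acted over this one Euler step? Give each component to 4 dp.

F = (2.4000, 1.2000, 2.5000)

v₁ − v₀ = (0.24000000, 0.12000000, 0.25000000)
F = m·Δv/dt = (2.4000, 1.2000, 2.5000)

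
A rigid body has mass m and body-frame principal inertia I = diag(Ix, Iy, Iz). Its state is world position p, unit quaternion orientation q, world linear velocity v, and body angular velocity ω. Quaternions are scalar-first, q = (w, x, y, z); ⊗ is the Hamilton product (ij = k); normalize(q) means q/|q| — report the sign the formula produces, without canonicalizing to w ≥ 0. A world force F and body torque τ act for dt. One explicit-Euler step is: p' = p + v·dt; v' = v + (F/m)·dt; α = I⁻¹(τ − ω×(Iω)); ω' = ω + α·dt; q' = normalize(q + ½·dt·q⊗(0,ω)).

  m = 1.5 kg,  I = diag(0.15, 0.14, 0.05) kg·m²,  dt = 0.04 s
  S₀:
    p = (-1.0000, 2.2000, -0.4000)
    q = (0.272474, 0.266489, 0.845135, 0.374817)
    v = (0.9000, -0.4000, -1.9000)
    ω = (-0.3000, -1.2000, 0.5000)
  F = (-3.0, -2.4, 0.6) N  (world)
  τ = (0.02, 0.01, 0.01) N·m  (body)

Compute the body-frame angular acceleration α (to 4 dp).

α = (-0.2267, 0.1786, 0.2720)

precession coupling ω×(Iω) = (0.0540, -0.0150, -0.0036)
α = I⁻¹(τ − ω×Iω) = (-0.2267, 0.1786, 0.2720)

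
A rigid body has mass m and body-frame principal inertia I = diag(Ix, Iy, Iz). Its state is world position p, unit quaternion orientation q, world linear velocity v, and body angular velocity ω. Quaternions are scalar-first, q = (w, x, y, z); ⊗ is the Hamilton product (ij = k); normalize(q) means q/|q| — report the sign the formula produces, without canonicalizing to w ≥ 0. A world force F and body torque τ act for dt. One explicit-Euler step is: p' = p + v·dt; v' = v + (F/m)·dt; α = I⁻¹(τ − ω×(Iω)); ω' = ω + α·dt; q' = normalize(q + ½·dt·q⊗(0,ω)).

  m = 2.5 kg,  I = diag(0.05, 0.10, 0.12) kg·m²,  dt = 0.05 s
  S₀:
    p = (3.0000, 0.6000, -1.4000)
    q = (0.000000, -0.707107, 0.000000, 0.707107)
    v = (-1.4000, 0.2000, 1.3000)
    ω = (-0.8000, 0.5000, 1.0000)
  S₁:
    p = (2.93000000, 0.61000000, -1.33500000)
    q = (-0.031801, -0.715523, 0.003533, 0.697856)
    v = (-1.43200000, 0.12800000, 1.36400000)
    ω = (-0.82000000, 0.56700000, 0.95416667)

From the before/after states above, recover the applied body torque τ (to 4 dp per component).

ω₁ − ω₀ = (-0.02000000, 0.06700000, -0.04583333)
gyro term ω₀×Iω₀ = (0.0100, 0.0560, -0.0200)
I·α + gyro = (-0.0100, 0.1900, -0.1300)

τ = (-0.0100, 0.1900, -0.1300)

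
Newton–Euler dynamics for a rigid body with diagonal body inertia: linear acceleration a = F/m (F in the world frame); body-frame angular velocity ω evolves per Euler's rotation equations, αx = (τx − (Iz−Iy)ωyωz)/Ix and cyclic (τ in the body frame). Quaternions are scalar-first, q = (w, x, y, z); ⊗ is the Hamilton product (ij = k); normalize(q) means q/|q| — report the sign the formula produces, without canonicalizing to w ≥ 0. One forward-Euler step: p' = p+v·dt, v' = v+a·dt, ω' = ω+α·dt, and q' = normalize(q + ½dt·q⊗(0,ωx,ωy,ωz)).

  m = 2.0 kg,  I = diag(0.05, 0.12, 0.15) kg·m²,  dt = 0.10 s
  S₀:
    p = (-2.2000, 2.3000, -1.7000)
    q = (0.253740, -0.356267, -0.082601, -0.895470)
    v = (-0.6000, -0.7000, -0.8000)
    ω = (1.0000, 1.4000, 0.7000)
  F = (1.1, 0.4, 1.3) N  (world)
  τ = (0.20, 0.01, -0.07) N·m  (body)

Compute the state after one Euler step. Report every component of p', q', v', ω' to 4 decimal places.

p' = (-2.2600, 2.2300, -1.7800)
q' = (0.3074, -0.2826, -0.0967, -0.9035)
v' = (-0.5450, -0.6800, -0.7350)
ω' = (1.3412, 1.4667, 0.5880)

α = I⁻¹(τ − ω×Iω) = (3.4120, 0.6667, -1.1200)
ω + α·dt = (1.3412, 1.4667, 0.5880)
2q̇ = q⊗(0,ω) = (1.0987374, 1.4495773, -0.2908471, -0.2385548)
q' = normalize(q + ½dt·q⊗(0,ω)) = (0.3074, -0.2826, -0.0967, -0.9035)
p' = p + v·dt = (-2.2600, 2.2300, -1.7800)
v + (F/m)dt = (-0.5450, -0.6800, -0.7350)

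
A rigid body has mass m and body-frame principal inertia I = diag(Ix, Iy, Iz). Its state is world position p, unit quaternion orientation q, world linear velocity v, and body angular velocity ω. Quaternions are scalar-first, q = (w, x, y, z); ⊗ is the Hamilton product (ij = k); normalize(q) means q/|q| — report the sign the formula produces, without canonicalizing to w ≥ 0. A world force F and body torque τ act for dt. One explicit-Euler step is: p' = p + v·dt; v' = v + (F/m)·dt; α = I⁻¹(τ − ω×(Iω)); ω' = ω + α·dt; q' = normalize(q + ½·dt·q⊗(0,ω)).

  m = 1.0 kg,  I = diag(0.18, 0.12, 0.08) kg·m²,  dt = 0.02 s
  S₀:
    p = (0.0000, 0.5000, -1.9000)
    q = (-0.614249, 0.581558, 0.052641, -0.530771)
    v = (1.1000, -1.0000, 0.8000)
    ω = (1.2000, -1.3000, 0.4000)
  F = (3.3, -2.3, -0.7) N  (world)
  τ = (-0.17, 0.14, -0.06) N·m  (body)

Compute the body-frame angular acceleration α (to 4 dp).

α = (-1.0600, 0.7667, -1.9200)

gyro term ω×Iω = (0.0208, 0.0480, 0.0936)
(τ − ω×Iω)/I = (-1.0600, 0.7667, -1.9200)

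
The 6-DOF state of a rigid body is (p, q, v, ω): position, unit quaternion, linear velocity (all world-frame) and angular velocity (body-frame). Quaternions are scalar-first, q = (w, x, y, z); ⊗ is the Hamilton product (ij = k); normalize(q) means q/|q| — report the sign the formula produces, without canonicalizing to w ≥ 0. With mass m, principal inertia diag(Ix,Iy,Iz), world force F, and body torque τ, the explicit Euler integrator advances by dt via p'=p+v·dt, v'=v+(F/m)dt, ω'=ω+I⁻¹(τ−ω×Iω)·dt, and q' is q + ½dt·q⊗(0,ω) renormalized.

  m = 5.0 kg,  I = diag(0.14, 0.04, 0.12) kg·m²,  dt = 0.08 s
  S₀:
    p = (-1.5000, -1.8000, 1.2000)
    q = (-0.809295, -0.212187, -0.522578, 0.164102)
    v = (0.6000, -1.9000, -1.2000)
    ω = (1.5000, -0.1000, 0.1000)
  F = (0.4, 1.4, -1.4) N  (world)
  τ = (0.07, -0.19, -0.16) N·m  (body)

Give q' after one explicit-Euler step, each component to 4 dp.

2q̇ = q⊗(0,ω) = (0.2496125, -1.2497901, 0.3483012, 0.7241562)
updated quaternion q' = (-0.7979, -0.2617, -0.5077, 0.1927)

q' = (-0.7979, -0.2617, -0.5077, 0.1927)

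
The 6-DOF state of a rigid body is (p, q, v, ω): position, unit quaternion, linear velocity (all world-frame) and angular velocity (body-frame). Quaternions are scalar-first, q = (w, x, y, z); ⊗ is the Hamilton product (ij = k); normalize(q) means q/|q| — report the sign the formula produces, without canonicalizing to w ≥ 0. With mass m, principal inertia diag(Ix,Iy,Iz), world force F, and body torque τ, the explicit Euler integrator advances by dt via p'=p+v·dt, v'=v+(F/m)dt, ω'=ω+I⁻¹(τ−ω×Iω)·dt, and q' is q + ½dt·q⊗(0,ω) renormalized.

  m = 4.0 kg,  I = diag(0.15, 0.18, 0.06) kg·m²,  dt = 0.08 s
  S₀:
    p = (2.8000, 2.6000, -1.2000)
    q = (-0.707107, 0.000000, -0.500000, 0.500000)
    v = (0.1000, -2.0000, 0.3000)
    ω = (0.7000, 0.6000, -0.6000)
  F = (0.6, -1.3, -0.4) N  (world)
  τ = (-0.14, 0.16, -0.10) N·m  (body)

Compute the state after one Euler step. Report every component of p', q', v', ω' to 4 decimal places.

precession coupling ω×(Iω) = (0.0432, -0.0378, 0.0126)
(τ − ω×Iω)/I = (-1.2213, 1.0989, -1.8767)
new body rate ω' = (0.6023, 0.6879, -0.7501)
Hamilton product q⊗(0,ω) = (0.6000000, -0.4949749, -0.0742642, 0.7742642)
updated quaternion q' = (-0.6824, -0.0198, -0.5025, 0.5305)
p + v·dt = (2.8080, 2.4400, -1.1760)
new velocity v' = (0.1120, -2.0260, 0.2920)

p' = (2.8080, 2.4400, -1.1760)
q' = (-0.6824, -0.0198, -0.5025, 0.5305)
v' = (0.1120, -2.0260, 0.2920)
ω' = (0.6023, 0.6879, -0.7501)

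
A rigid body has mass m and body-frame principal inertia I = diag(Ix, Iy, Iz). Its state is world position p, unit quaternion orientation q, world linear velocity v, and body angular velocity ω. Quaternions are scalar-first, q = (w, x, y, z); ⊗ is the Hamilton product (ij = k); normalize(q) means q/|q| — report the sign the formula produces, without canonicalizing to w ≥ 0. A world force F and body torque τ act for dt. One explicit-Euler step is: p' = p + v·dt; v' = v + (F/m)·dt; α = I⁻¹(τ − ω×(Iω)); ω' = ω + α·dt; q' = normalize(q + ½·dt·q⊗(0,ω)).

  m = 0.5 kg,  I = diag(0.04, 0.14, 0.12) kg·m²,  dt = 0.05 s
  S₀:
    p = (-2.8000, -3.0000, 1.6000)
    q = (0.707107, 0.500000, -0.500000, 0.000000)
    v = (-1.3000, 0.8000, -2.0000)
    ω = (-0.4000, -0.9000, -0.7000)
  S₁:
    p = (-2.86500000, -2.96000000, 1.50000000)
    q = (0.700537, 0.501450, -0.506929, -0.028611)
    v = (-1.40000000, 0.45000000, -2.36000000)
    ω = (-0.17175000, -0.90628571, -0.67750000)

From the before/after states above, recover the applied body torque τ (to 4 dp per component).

rate change Δω = (0.22825000, -0.00628571, 0.02250000)
ω₀×(Iω₀) = (-0.0126, -0.0224, 0.0360)
applied torque τ = (0.1700, -0.0400, 0.0900)

τ = (0.1700, -0.0400, 0.0900)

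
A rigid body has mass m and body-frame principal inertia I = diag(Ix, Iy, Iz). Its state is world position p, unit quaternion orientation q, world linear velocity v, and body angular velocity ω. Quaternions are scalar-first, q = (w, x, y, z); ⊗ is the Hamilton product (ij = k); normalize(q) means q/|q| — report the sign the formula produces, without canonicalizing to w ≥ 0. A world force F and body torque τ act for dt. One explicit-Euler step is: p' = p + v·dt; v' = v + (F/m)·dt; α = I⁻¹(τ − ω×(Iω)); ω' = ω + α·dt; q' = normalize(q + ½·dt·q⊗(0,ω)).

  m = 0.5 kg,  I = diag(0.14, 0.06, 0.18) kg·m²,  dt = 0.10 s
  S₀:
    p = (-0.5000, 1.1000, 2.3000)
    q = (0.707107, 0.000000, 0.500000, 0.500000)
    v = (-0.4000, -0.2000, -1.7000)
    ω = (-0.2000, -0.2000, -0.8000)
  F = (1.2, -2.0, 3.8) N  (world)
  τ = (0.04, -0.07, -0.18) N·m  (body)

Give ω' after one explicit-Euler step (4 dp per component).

ω' = (-0.1851, -0.3060, -0.8982)

(τ − ω×Iω)/I = (0.1486, -1.0600, -0.9822)
new body rate ω' = (-0.1851, -0.3060, -0.8982)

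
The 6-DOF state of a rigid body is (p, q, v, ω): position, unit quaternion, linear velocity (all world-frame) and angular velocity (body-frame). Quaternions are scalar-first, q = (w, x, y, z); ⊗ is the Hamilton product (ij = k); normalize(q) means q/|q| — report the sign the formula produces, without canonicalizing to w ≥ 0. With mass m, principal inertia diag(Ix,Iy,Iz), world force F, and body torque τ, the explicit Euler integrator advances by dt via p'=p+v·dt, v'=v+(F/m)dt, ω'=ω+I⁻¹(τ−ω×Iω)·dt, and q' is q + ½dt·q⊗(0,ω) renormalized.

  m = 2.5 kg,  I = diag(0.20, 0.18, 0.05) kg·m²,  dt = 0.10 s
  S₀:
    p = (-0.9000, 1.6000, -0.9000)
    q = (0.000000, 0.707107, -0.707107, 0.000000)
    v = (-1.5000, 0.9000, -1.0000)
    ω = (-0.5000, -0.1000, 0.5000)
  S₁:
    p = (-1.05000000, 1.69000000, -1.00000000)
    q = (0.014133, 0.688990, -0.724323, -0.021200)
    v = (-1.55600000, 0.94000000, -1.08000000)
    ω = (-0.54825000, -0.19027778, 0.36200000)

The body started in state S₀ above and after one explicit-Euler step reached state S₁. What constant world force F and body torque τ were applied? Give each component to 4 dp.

rate change Δω = (-0.04825000, -0.09027778, -0.13800000)
ω₀×(Iω₀) = (0.0065, -0.0375, -0.0010)
I·α + gyro = (-0.0900, -0.2000, -0.0700)
v₁ − v₀ = (-0.05600000, 0.04000000, -0.08000000)
F = m·Δv/dt = (-1.4000, 1.0000, -2.0000)

F = (-1.4000, 1.0000, -2.0000)
τ = (-0.0900, -0.2000, -0.0700)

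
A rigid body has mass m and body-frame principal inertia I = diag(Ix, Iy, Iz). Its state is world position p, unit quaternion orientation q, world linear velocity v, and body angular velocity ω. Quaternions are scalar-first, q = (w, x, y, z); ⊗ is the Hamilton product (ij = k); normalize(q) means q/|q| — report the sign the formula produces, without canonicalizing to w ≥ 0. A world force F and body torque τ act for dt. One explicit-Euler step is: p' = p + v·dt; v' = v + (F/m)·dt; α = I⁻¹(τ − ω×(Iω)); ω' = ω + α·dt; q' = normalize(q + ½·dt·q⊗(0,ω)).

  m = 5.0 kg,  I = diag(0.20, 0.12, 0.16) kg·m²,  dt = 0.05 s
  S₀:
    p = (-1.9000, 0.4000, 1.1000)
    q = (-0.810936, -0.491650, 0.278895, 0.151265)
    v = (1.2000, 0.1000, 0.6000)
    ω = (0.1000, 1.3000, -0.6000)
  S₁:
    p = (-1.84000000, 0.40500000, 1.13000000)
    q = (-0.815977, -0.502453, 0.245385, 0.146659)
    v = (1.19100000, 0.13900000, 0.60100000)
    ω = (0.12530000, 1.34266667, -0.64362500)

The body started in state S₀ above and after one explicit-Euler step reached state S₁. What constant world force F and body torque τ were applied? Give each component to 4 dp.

F = (-0.9000, 3.9000, 0.1000)
τ = (0.0700, 0.1000, -0.1500)

velocity change Δv = (-0.00900000, 0.03900000, 0.00100000)
F = m·Δv/dt = (-0.9000, 3.9000, 0.1000)
Δω = ω₁−ω₀ = (0.02530000, 0.04266667, -0.04362500)
gyro term ω₀×Iω₀ = (-0.0312, -0.0024, -0.0104)
applied torque τ = (0.0700, 0.1000, -0.1500)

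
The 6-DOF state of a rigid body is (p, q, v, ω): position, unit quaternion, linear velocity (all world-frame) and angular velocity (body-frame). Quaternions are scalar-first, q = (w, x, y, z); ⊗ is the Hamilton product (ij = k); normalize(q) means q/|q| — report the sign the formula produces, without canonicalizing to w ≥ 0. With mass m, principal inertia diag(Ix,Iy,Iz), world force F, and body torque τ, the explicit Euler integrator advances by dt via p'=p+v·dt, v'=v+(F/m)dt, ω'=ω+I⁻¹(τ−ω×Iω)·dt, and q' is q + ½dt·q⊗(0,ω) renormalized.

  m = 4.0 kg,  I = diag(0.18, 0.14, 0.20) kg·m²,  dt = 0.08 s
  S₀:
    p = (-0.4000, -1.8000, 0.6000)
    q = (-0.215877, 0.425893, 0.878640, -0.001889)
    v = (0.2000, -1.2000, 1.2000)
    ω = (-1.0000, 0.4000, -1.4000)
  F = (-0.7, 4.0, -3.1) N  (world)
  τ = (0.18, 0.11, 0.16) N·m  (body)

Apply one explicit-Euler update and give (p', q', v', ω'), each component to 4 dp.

p' = (-0.3840, -1.8960, 0.6960)
q' = (-0.2125, 0.3844, 0.8969, 0.0520)
v' = (0.1860, -1.1200, 1.1380)
ω' = (-0.9051, 0.4789, -1.3424)

(τ − ω×Iω)/I = (1.1867, 0.9857, 0.7200)
ω + α·dt = (-0.9051, 0.4789, -1.3424)
Hamilton product q⊗(0,ω) = (0.0717924, -1.0134634, 0.5117884, 1.3512250)
q + ½dt·q⊗(0,ω), renormalized = (-0.2125, 0.3844, 0.8969, 0.0520)
linear accel F/m = (-0.1750, 1.0000, -0.7750)
new position p' = (-0.3840, -1.8960, 0.6960)
v + (F/m)dt = (0.1860, -1.1200, 1.1380)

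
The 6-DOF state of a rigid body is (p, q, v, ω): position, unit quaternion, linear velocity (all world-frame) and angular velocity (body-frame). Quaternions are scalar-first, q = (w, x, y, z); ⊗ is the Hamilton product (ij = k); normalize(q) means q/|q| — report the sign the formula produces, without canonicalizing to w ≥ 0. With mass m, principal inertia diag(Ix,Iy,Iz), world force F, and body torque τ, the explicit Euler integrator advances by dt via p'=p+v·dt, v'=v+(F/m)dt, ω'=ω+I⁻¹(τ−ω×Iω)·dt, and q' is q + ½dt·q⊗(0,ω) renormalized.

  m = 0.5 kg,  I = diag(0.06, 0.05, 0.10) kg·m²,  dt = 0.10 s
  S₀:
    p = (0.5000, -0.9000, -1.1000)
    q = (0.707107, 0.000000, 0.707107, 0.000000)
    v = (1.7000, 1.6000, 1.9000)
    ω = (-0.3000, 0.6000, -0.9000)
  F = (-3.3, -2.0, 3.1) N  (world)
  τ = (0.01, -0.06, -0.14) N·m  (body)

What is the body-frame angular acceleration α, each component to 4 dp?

α = (0.6167, -0.9840, -1.4180)

gyro term ω×Iω = (-0.0270, -0.0108, 0.0018)
α = I⁻¹(τ − ω×Iω) = (0.6167, -0.9840, -1.4180)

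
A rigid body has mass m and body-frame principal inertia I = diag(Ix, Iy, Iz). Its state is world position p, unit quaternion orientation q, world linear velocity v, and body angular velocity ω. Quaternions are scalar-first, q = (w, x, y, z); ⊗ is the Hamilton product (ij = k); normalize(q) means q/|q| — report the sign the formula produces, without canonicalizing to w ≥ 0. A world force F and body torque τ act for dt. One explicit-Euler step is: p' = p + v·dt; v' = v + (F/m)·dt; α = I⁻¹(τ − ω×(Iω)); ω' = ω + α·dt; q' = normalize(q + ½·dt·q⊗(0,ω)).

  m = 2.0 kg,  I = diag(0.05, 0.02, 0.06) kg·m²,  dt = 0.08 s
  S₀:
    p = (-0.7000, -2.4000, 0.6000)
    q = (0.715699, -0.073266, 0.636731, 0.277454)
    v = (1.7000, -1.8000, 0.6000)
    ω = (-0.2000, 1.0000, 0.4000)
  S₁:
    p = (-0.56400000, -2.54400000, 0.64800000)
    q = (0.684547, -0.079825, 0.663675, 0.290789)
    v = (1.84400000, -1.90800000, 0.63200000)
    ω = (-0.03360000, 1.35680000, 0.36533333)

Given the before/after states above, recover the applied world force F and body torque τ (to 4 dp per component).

rate change Δω = (0.16640000, 0.35680000, -0.03466667)
gyro term ω₀×Iω₀ = (0.0160, 0.0008, 0.0060)
τ = I·(Δω/dt) + ω₀×(Iω₀) = (0.1200, 0.0900, -0.0200)
velocity change Δv = (0.14400000, -0.10800000, 0.03200000)
F = m·Δv/dt = (3.6000, -2.7000, 0.8000)

F = (3.6000, -2.7000, 0.8000)
τ = (0.1200, 0.0900, -0.0200)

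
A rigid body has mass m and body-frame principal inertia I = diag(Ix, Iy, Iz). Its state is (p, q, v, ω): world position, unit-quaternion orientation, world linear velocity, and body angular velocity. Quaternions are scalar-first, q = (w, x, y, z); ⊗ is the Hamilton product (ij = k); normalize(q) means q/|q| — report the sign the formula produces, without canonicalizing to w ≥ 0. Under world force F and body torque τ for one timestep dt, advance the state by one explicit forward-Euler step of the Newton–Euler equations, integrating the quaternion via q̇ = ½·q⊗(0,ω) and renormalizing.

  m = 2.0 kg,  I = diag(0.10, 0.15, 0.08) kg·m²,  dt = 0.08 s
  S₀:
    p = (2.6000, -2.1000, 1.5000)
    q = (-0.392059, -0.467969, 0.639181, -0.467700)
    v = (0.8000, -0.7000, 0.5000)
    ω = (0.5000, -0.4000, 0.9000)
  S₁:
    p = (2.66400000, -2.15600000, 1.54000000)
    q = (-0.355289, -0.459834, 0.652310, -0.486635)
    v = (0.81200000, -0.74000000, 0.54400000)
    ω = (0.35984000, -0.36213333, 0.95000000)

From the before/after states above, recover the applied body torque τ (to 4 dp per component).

ω₁ − ω₀ = (-0.14016000, 0.03786667, 0.05000000)
precession coupling = (0.0252, 0.0090, -0.0100)
applied torque τ = (-0.1500, 0.0800, 0.0400)

τ = (-0.1500, 0.0800, 0.0400)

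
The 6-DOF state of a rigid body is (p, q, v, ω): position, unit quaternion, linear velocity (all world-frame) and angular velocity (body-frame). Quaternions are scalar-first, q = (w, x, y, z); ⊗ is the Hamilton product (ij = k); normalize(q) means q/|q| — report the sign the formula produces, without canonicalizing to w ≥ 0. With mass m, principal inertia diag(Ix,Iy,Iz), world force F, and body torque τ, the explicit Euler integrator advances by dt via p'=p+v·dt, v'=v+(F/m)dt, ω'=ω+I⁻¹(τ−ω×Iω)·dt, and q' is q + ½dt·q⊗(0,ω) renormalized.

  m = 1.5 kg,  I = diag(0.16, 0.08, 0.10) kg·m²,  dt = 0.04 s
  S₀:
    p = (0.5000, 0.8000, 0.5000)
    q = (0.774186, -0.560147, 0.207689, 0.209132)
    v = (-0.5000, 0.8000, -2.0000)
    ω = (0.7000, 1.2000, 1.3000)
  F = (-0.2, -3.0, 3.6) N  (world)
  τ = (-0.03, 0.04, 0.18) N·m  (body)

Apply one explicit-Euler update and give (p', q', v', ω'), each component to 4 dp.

(τ − ω×Iω)/I = (-0.3825, -0.1825, 2.4720)
new body rate ω' = (0.6847, 1.1927, 1.3989)
q⊗(0,ω) = (-0.1289955, 0.5609675, 1.8036067, 0.1888831)
q' = normalize(q + ½dt·q⊗(0,ω)) = (0.7710, -0.5485, 0.2436, 0.2128)
new position p' = (0.4800, 0.8320, 0.4200)
v' = v + a·dt = (-0.5053, 0.7200, -1.9040)

p' = (0.4800, 0.8320, 0.4200)
q' = (0.7710, -0.5485, 0.2436, 0.2128)
v' = (-0.5053, 0.7200, -1.9040)
ω' = (0.6847, 1.1927, 1.3989)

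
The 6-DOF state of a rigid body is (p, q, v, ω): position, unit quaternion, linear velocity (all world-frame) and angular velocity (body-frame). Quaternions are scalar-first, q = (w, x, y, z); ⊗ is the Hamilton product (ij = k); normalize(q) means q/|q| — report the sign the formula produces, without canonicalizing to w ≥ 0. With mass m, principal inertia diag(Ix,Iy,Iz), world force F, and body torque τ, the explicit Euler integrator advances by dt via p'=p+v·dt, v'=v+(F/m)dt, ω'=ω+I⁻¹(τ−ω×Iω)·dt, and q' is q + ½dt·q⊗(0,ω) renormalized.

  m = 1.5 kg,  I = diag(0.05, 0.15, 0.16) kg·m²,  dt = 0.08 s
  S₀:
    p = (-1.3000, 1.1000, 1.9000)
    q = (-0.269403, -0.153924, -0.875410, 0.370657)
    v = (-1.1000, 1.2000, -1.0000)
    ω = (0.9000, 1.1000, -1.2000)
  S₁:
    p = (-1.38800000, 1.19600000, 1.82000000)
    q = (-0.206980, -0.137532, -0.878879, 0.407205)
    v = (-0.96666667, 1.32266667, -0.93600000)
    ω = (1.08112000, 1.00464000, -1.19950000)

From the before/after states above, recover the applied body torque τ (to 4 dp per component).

rate change Δω = (0.18112000, -0.09536000, 0.00050000)
τ = I·(Δω/dt) + ω₀×(Iω₀) = (0.1000, -0.0600, 0.1000)

τ = (0.1000, -0.0600, 0.1000)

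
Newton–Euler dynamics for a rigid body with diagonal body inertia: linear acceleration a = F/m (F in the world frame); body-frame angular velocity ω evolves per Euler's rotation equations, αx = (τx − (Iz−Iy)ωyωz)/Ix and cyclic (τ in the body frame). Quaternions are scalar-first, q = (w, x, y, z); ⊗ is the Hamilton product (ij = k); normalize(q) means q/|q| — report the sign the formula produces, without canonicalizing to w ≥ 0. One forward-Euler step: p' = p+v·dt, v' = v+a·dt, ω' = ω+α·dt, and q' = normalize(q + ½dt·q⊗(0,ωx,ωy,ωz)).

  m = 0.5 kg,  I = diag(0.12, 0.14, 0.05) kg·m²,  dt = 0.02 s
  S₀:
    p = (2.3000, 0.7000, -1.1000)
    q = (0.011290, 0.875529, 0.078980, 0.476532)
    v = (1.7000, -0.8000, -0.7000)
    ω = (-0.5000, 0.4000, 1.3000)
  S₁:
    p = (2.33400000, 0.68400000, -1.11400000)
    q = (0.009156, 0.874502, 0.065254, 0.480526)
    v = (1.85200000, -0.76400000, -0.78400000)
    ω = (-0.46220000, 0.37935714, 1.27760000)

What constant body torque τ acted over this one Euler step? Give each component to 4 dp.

τ = (0.1800, -0.1900, -0.0600)

rate change Δω = (0.03780000, -0.02064286, -0.02240000)
gyro term ω₀×Iω₀ = (-0.0468, -0.0455, -0.0040)
τ = I·(Δω/dt) + ω₀×(Iω₀) = (0.1800, -0.1900, -0.0600)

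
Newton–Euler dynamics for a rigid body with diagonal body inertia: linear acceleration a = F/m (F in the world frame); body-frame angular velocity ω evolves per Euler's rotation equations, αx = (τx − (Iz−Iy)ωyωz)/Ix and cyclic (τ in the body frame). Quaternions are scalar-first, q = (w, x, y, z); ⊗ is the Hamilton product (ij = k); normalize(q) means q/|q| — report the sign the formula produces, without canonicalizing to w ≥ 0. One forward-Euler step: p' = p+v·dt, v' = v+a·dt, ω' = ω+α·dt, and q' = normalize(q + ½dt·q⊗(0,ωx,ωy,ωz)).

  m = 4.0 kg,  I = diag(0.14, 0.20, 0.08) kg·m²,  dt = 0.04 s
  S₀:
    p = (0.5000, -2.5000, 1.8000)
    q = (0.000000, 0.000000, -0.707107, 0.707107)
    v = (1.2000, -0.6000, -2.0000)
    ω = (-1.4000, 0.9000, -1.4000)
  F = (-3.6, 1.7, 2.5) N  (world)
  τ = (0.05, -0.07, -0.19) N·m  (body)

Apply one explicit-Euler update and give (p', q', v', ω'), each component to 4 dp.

p' = (0.5480, -2.5240, 1.7200)
q' = (0.0325, 0.0071, -0.7262, 0.6867)
v' = (1.1640, -0.5830, -1.9750)
ω' = (-1.4289, 0.8625, -1.4572)

ω×(Iω) gyroscopic = (0.1512, 0.1176, -0.0756)
angular accel α = (-0.7229, -0.9380, -1.4300)
new body rate ω' = (-1.4289, 0.8625, -1.4572)
q⊗(0,ω) = (1.6263461, 0.3535535, -0.9899498, -0.9899498)
q' = normalize(q + ½dt·q⊗(0,ω)) = (0.0325, 0.0071, -0.7262, 0.6867)
a = F/m = (-0.9000, 0.4250, 0.6250)
new position p' = (0.5480, -2.5240, 1.7200)
v' = v + a·dt = (1.1640, -0.5830, -1.9750)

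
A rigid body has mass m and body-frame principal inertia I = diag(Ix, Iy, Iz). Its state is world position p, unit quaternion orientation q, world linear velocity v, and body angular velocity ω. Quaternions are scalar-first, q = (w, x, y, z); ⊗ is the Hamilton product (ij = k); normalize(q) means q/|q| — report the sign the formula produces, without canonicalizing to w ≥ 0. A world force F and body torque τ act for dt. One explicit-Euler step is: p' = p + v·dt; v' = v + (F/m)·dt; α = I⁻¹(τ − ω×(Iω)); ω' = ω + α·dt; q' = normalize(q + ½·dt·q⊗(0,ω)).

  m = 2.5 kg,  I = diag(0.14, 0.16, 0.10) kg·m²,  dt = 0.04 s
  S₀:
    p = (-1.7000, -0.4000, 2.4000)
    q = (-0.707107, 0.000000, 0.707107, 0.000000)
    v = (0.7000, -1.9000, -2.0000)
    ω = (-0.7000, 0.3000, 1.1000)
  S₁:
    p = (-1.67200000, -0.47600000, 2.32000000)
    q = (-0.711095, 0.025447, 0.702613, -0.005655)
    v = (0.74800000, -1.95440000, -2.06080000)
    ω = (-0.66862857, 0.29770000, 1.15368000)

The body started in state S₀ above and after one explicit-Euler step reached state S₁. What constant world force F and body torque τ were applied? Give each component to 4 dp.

ω₁ − ω₀ = (0.03137143, -0.00230000, 0.05368000)
ω₀×(Iω₀) = (-0.0198, -0.0308, -0.0042)
τ = I·(Δω/dt) + ω₀×(Iω₀) = (0.0900, -0.0400, 0.1300)
Δv = v₁−v₀ = (0.04800000, -0.05440000, -0.06080000)
F = m·Δv/dt = (3.0000, -3.4000, -3.8000)

F = (3.0000, -3.4000, -3.8000)
τ = (0.0900, -0.0400, 0.1300)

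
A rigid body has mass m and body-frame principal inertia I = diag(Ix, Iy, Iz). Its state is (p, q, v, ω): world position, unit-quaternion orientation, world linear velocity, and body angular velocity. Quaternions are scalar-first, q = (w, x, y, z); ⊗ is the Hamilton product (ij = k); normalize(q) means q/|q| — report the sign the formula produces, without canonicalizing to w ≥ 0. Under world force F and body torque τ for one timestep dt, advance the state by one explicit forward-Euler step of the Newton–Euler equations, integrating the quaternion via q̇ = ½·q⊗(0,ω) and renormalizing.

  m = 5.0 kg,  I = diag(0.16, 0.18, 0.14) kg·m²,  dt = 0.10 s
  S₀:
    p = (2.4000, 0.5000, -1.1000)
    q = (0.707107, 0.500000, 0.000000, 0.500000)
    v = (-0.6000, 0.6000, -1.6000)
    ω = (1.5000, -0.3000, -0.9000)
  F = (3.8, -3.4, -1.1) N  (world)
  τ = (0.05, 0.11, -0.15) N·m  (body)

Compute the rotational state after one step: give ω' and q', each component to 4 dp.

α = I⁻¹(τ − ω×Iω) = (0.3800, 0.7611, -1.0071)
new body rate ω' = (1.5380, -0.2239, -1.0007)
q⊗(0,ω) = (-0.3000000, 1.2106605, 0.9878679, -0.7863963)
updated quaternion q' = (0.6894, 0.5583, 0.0492, 0.4589)

ω' = (1.5380, -0.2239, -1.0007)
q' = (0.6894, 0.5583, 0.0492, 0.4589)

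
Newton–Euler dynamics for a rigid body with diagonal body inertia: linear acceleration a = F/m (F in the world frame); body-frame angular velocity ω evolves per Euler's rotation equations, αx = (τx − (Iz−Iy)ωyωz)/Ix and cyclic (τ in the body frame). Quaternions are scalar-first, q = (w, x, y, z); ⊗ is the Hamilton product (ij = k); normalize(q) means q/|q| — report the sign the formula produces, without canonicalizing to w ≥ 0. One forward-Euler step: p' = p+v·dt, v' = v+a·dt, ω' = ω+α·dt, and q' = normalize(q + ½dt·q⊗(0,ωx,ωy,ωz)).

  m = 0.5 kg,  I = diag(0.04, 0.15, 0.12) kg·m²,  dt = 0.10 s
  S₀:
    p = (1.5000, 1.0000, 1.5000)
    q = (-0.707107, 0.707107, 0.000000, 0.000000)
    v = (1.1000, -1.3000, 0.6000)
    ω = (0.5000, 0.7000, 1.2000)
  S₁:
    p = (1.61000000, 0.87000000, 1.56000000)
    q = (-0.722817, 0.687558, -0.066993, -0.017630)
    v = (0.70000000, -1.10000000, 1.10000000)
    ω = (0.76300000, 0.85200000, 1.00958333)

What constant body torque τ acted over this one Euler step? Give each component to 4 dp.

τ = (0.0800, 0.1800, -0.1900)

Δω = ω₁−ω₀ = (0.26300000, 0.15200000, -0.19041667)
I·α + gyro = (0.0800, 0.1800, -0.1900)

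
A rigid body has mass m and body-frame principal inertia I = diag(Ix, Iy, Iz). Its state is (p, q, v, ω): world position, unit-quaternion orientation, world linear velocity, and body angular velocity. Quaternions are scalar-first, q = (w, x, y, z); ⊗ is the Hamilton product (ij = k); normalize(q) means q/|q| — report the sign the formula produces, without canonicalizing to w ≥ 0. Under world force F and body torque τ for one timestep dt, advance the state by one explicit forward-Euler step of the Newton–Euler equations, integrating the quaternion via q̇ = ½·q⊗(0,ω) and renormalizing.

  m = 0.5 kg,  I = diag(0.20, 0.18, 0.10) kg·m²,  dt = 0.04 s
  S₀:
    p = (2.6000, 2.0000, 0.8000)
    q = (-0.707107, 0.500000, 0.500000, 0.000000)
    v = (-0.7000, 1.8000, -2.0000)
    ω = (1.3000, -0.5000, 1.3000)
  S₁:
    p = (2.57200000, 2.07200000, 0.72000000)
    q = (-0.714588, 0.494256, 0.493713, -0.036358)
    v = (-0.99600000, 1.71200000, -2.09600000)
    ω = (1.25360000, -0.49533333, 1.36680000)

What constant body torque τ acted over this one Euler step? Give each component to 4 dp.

τ = (-0.1800, 0.1900, 0.1800)

rate change Δω = (-0.04640000, 0.00466667, 0.06680000)
τ = I·(Δω/dt) + ω₀×(Iω₀) = (-0.1800, 0.1900, 0.1800)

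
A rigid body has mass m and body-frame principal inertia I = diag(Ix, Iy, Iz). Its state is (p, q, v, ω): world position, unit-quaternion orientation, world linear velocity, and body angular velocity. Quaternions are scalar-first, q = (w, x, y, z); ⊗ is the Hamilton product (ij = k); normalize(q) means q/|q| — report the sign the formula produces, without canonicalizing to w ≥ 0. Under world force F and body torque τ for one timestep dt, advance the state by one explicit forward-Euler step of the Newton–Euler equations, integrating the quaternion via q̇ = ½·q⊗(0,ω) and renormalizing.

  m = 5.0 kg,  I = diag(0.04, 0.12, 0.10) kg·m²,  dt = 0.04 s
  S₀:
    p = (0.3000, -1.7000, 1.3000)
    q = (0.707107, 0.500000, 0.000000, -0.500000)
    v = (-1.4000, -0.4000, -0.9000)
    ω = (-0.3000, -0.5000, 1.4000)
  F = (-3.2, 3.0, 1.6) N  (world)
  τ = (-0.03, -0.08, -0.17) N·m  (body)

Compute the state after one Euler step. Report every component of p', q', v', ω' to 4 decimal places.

p' = (0.2440, -1.7160, 1.2640)
q' = (0.7238, 0.4905, -0.0181, -0.4850)
v' = (-1.4256, -0.3760, -0.8872)
ω' = (-0.3440, -0.5351, 1.3272)

a = (-0.6400, 0.6000, 0.3200)
p' = p + v·dt = (0.2440, -1.7160, 1.2640)
new velocity v' = (-1.4256, -0.3760, -0.8872)
α = I⁻¹(τ − ω×Iω) = (-1.1000, -0.8767, -1.8200)
ω + α·dt = (-0.3440, -0.5351, 1.3272)
Hamilton product q⊗(0,ω) = (0.8500000, -0.4621321, -0.9035535, 0.7399498)
updated quaternion q' = (0.7238, 0.4905, -0.0181, -0.4850)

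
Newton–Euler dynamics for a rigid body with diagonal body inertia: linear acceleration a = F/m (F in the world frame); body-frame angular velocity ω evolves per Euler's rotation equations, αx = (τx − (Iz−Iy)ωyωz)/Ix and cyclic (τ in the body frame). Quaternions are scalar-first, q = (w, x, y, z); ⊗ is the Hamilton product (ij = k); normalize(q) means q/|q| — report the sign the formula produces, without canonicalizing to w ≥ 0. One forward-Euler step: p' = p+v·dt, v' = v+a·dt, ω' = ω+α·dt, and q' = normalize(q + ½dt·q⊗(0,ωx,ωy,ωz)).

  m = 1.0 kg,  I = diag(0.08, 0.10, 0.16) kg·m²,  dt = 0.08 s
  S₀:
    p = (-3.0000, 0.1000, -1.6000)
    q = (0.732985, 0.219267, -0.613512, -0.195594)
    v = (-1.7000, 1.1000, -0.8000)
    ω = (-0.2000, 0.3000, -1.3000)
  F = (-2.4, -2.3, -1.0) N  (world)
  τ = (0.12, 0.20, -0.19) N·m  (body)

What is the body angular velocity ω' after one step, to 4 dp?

ω' = (-0.0566, 0.4766, -1.3944)

ω×(Iω) gyroscopic = (-0.0234, -0.0208, -0.0012)
angular accel α = (1.7925, 2.2080, -1.1800)
new body rate ω' = (-0.0566, 0.4766, -1.3944)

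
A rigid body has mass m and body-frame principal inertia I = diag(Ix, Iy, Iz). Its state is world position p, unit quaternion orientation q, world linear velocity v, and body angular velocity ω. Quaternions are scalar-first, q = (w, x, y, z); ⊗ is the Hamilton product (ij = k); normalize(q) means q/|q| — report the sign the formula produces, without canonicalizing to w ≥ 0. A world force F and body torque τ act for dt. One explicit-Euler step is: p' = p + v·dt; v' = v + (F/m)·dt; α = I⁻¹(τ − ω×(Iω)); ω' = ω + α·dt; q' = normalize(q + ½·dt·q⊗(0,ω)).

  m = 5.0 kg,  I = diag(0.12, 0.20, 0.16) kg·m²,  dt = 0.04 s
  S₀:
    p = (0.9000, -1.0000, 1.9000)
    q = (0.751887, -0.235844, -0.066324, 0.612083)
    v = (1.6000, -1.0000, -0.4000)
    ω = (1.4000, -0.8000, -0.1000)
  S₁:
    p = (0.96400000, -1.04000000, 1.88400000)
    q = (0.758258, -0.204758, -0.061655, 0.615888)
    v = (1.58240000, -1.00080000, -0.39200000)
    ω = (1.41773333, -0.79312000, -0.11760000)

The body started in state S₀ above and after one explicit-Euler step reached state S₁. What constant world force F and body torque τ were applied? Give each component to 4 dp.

Δv = v₁−v₀ = (-0.01760000, -0.00080000, 0.00800000)
m·(v₁−v₀)/dt = (-2.2000, -0.1000, 1.0000)
Δω = ω₁−ω₀ = (0.01773333, 0.00688000, -0.01760000)
gyro term ω₀×Iω₀ = (-0.0032, 0.0056, -0.0896)
I·α + gyro = (0.0500, 0.0400, -0.1600)

F = (-2.2000, -0.1000, 1.0000)
τ = (0.0500, 0.0400, -0.1600)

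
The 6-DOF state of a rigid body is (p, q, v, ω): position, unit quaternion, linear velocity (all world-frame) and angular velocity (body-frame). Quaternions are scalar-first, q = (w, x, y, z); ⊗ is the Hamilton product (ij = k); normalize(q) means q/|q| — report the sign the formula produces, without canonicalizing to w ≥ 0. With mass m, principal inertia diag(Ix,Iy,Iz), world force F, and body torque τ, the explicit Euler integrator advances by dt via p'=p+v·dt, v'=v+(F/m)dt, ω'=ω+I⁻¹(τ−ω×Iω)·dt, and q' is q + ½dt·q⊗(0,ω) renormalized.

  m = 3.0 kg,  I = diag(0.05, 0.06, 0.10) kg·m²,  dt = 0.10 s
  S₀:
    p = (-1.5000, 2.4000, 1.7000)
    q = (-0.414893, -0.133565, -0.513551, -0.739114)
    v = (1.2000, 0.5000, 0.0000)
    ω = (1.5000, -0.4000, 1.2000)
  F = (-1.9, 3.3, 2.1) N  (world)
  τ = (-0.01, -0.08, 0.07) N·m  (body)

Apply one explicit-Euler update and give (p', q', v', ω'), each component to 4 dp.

p' = (-1.3800, 2.4500, 1.7000)
q' = (-0.3690, -0.2093, -0.5500, -0.7194)
v' = (1.1367, 0.6100, 0.0700)
ω' = (1.5184, -0.3833, 1.2760)

a = (-0.6333, 1.1000, 0.7000)
p' = p + v·dt = (-1.3800, 2.4500, 1.7000)
new velocity v' = (1.1367, 0.6100, 0.0700)
angular accel α = (0.1840, 0.1667, 0.7600)
ω' = ω + α·dt = (1.5184, -0.3833, 1.2760)
Hamilton product q⊗(0,ω) = (0.8818639, -1.5342463, -0.7824358, 0.3258809)
q' = normalize(q + ½dt·q⊗(0,ω)) = (-0.3690, -0.2093, -0.5500, -0.7194)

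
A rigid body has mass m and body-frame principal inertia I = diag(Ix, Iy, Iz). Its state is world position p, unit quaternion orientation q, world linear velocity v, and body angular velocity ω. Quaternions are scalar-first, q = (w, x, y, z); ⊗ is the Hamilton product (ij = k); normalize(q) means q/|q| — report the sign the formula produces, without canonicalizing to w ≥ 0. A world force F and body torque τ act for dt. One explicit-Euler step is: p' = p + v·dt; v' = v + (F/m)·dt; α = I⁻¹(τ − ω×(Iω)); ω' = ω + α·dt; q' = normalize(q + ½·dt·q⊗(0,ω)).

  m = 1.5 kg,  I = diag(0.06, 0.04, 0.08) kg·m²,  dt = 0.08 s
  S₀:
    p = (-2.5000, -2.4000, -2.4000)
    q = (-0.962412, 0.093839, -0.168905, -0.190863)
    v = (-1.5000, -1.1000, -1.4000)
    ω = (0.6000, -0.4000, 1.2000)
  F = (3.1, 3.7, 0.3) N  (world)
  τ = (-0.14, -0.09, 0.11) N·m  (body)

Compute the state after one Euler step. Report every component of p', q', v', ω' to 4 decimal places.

new position p' = (-2.6200, -2.4880, -2.5120)
new velocity v' = (-1.3347, -0.9027, -1.3840)
ω×(Iω) gyroscopic = (-0.0192, -0.0144, 0.0048)
α = I⁻¹(τ − ω×Iω) = (-2.0133, -1.8900, 1.3150)
ω + α·dt = (0.4389, -0.5512, 1.3052)
2q̇ = q⊗(0,ω) = (0.1051702, -0.8564784, 0.1578402, -1.0910870)
q' = normalize(q + ½dt·q⊗(0,ω)) = (-0.9567, 0.0595, -0.1623, -0.2341)

p' = (-2.6200, -2.4880, -2.5120)
q' = (-0.9567, 0.0595, -0.1623, -0.2341)
v' = (-1.3347, -0.9027, -1.3840)
ω' = (0.4389, -0.5512, 1.3052)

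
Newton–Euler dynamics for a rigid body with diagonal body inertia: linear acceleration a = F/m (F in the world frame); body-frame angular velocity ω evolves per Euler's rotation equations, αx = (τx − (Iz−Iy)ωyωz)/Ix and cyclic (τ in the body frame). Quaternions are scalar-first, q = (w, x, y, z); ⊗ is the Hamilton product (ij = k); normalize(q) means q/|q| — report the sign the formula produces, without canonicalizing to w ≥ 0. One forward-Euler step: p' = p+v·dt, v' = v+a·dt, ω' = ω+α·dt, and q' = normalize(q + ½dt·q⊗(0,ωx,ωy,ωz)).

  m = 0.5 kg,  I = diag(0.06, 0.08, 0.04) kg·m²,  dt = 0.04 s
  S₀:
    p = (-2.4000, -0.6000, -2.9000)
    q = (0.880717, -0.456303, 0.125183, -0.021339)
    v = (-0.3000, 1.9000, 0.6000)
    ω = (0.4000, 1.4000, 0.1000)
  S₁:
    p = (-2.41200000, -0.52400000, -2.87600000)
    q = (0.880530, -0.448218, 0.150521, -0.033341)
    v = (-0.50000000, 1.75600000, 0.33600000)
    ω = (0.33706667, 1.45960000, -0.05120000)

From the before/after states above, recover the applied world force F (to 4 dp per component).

velocity change Δv = (-0.20000000, -0.14400000, -0.26400000)
m·(v₁−v₀)/dt = (-2.5000, -1.8000, -3.3000)

F = (-2.5000, -1.8000, -3.3000)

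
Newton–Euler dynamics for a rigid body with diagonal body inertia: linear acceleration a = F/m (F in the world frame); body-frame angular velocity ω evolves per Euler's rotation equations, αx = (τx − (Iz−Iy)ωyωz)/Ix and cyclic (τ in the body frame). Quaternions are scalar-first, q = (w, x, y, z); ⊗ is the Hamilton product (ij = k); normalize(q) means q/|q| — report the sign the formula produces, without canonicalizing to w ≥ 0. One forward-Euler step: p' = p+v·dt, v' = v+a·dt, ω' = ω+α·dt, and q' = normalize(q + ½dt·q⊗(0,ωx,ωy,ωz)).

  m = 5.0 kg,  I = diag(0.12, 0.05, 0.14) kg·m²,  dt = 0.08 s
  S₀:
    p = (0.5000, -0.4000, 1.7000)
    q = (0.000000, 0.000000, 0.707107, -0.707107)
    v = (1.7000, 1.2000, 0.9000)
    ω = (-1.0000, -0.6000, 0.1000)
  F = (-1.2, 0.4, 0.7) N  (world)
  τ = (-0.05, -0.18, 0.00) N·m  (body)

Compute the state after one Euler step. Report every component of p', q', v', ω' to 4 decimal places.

p' = (0.6360, -0.3040, 1.7720)
q' = (0.0198, -0.0141, 0.7346, -0.6781)
v' = (1.6808, 1.2064, 0.9112)
ω' = (-1.0297, -0.8912, 0.1240)

α = I⁻¹(τ − ω×Iω) = (-0.3717, -3.6400, 0.3000)
ω + α·dt = (-1.0297, -0.8912, 0.1240)
Hamilton product q⊗(0,ω) = (0.4949749, -0.3535535, 0.7071070, 0.7071070)
q + ½dt·q⊗(0,ω), renormalized = (0.0198, -0.0141, 0.7346, -0.6781)
a = F/m = (-0.2400, 0.0800, 0.1400)
p' = p + v·dt = (0.6360, -0.3040, 1.7720)
v' = v + a·dt = (1.6808, 1.2064, 0.9112)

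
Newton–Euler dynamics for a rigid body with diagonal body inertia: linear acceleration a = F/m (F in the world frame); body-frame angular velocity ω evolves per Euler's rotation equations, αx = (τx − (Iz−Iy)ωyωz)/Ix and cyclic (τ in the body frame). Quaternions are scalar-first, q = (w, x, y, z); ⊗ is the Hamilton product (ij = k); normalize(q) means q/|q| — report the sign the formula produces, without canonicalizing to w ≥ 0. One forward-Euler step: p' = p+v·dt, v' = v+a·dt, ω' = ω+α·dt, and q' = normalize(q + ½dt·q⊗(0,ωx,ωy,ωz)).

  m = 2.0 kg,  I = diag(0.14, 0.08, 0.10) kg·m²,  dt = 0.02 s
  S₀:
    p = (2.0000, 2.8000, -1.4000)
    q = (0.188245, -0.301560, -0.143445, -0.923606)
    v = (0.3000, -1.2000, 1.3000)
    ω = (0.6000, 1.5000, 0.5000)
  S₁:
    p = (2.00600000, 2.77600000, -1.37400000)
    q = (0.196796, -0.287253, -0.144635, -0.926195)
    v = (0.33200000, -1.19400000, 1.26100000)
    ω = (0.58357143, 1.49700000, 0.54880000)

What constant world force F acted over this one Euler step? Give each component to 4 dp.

F = (3.2000, 0.6000, -3.9000)

v₁ − v₀ = (0.03200000, 0.00600000, -0.03900000)
applied force F = (3.2000, 0.6000, -3.9000)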